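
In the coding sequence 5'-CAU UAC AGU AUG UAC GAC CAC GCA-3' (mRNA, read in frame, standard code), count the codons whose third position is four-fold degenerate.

Codon 1 CAU (His): third position 2-fold.
Codon 2 UAC (Tyr): third position 2-fold.
Codon 3 AGU (Ser): third position 2-fold.
Codon 4 AUG (Met): third position 1-fold.
Codon 5 UAC (Tyr): third position 2-fold.
Codon 6 GAC (Asp): third position 2-fold.
Codon 7 CAC (His): third position 2-fold.
Codon 8 GCA (Ala): third position 4-fold.
Four-fold degenerate third positions: 1.

1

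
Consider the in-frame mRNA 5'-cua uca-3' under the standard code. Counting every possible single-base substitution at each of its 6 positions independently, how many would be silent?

Codon 1 (CUA, Leu): 4 synonymous substitutions.
Codon 2 (UCA, Ser): 3 synonymous substitutions.
Total: 4 + 3 = 7.

7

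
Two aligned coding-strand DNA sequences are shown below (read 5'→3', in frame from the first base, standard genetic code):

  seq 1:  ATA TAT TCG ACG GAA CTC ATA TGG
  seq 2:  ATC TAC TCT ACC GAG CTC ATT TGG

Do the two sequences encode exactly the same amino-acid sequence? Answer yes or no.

Codon 1: ATA Ile / ATC Ile — synonymous.
Codon 2: TAT Tyr / TAC Tyr — synonymous.
Codon 3: TCG Ser / TCT Ser — synonymous.
Codon 4: ACG Thr / ACC Thr — synonymous.
Codon 5: GAA Glu / GAG Glu — synonymous.
Codon 6: CTC Leu / CTC Leu — identical.
Codon 7: ATA Ile / ATT Ile — synonymous.
Codon 8: TGG Trp / TGG Trp — identical.
Nonsynonymous differences: 0 → same protein.

yes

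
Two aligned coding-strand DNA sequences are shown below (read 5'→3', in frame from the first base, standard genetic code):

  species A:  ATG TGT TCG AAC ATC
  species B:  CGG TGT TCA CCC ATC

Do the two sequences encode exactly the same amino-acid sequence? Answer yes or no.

Codon 1: ATG Met / CGG Arg — nonsynonymous.
Codon 2: TGT Cys / TGT Cys — identical.
Codon 3: TCG Ser / TCA Ser — synonymous.
Codon 4: AAC Asn / CCC Pro — nonsynonymous.
Codon 5: ATC Ile / ATC Ile — identical.
Nonsynonymous differences: 2 → different protein.

no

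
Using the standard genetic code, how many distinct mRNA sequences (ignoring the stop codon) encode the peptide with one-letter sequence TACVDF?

Thr: 4 codons.
Ala: 4 codons.
Cys: 2 codons.
Val: 4 codons.
Asp: 2 codons.
Phe: 2 codons.
4 × 4 × 2 × 4 × 2 × 2 = 512.

512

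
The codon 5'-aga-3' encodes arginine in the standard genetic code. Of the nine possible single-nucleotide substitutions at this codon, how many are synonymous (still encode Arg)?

2

Position 1: CGA → 1 synonymous.
Position 2: none → 0 synonymous.
Position 3: AGG → 1 synonymous.
Total: 1 + 0 + 1 = 2.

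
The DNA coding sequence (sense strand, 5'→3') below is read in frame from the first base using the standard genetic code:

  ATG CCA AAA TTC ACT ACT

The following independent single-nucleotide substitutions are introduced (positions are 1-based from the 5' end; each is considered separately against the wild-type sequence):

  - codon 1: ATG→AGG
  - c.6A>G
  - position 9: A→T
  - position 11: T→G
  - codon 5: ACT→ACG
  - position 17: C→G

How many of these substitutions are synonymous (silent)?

Codon 1: ATG (Met) → AGG (Arg) — missense.
Codon 2: CCA (Pro) → CCG (Pro) — synonymous.
Codon 3: AAA (Lys) → AAT (Asn) — missense.
Codon 4: TTC (Phe) → TGC (Cys) — missense.
Codon 5: ACT (Thr) → ACG (Thr) — synonymous.
Codon 6: ACT (Thr) → AGT (Ser) — missense.
Synonymous: 2 of 6.

2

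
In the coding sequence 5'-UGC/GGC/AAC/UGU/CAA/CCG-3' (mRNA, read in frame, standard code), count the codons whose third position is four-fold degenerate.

Codon 1 UGC (Cys): third position 2-fold.
Codon 2 GGC (Gly): third position 4-fold.
Codon 3 AAC (Asn): third position 2-fold.
Codon 4 UGU (Cys): third position 2-fold.
Codon 5 CAA (Gln): third position 2-fold.
Codon 6 CCG (Pro): third position 4-fold.
Four-fold degenerate third positions: 2.

2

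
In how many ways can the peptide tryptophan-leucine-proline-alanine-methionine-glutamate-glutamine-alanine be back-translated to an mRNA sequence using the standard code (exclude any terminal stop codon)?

1536

Trp: 1 codon.
Leu: 6 codons.
Pro: 4 codons.
Ala: 4 codons.
Met: 1 codon.
Glu: 2 codons.
Gln: 2 codons.
Ala: 4 codons.
1 × 6 × 4 × 4 × 1 × 2 × 2 × 4 = 1536.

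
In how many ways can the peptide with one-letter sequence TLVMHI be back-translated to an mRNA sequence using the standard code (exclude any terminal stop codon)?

576

Thr: 4 codons.
Leu: 6 codons.
Val: 4 codons.
Met: 1 codon.
His: 2 codons.
Ile: 3 codons.
4 × 6 × 4 × 1 × 2 × 3 = 576.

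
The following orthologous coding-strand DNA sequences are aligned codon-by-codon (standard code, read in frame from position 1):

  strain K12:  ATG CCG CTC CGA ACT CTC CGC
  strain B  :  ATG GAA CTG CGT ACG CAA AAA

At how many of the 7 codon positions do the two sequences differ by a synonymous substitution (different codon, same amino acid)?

3

Codon 1: ATG Met / ATG Met — identical.
Codon 2: CCG Pro / GAA Glu — nonsynonymous.
Codon 3: CTC Leu / CTG Leu — synonymous.
Codon 4: CGA Arg / CGT Arg — synonymous.
Codon 5: ACT Thr / ACG Thr — synonymous.
Codon 6: CTC Leu / CAA Gln — nonsynonymous.
Codon 7: CGC Arg / AAA Lys — nonsynonymous.
Synonymous differences: 3.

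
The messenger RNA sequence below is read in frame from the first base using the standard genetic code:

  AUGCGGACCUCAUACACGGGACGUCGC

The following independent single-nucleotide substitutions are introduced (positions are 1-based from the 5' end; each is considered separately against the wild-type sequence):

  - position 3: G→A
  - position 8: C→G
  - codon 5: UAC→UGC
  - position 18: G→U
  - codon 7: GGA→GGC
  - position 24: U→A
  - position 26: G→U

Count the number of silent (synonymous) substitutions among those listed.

3

Codon 1: AUG (Met) → AUA (Ile) — missense.
Codon 3: ACC (Thr) → AGC (Ser) — missense.
Codon 5: UAC (Tyr) → UGC (Cys) — missense.
Codon 6: ACG (Thr) → ACU (Thr) — synonymous.
Codon 7: GGA (Gly) → GGC (Gly) — synonymous.
Codon 8: CGU (Arg) → CGA (Arg) — synonymous.
Codon 9: CGC (Arg) → CUC (Leu) — missense.
Synonymous: 3 of 7.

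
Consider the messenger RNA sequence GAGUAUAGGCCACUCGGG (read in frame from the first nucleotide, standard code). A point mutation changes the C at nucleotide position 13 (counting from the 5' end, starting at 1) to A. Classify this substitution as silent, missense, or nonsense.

missense

Position 13 falls in codon 5: CUC → Leu.
After the substitution the codon is AUC → Ile.
Leu ≠ Ile, so this is a missense mutation.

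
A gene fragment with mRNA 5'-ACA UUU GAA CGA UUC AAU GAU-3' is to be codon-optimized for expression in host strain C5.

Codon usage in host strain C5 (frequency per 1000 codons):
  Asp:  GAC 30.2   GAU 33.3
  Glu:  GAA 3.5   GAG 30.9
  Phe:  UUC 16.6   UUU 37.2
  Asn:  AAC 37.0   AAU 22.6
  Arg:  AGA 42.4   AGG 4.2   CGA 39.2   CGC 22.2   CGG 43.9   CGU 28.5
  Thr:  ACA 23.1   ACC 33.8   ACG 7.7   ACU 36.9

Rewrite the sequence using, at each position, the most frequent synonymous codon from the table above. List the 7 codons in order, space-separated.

Codon 1 (Thr): best is ACU at 36.9.
Codon 2 (Phe): best is UUU at 37.2.
Codon 3 (Glu): best is GAG at 30.9.
Codon 4 (Arg): best is CGG at 43.9.
Codon 5 (Phe): best is UUU at 37.2.
Codon 6 (Asn): best is AAC at 37.0.
Codon 7 (Asp): best is GAU at 33.3.

ACU UUU GAG CGG UUU AAC GAU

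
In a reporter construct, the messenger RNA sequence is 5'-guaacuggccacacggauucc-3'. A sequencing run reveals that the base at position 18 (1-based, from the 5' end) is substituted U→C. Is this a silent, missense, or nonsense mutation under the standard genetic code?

Position 18 falls in codon 6: GAU → Asp.
After the substitution the codon is GAC → Asp.
Both encode Asp, so the change is synonymous.

silent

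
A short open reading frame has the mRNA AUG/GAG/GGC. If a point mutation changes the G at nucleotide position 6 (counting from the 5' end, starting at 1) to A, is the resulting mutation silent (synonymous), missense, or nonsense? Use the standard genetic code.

Position 6 falls in codon 2: GAG → Glu.
After the substitution the codon is GAA → Glu.
Both encode Glu, so the change is synonymous.

silent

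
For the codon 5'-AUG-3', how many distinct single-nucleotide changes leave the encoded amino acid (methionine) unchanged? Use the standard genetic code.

0

Position 1: none → 0 synonymous.
Position 2: none → 0 synonymous.
Position 3: none → 0 synonymous.
Total: 0 + 0 + 0 = 0.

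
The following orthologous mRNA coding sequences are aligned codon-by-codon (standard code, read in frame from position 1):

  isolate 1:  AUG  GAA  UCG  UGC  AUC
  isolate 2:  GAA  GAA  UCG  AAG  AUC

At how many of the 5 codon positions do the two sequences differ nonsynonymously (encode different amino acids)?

2

Codon 1: AUG Met / GAA Glu — nonsynonymous.
Codon 2: GAA Glu / GAA Glu — identical.
Codon 3: UCG Ser / UCG Ser — identical.
Codon 4: UGC Cys / AAG Lys — nonsynonymous.
Codon 5: AUC Ile / AUC Ile — identical.
Nonsynonymous differences: 2.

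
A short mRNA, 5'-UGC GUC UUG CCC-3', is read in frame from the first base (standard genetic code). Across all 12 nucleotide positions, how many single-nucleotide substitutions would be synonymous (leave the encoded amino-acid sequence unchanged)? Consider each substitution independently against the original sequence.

9

Codon 1 (UGC, Cys): 1 synonymous substitution.
Codon 2 (GUC, Val): 3 synonymous substitutions.
Codon 3 (UUG, Leu): 2 synonymous substitutions.
Codon 4 (CCC, Pro): 3 synonymous substitutions.
Total: 1 + 3 + 2 + 3 = 9.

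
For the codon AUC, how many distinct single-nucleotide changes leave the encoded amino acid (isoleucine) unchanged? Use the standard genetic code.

2

Position 1: none → 0 synonymous.
Position 2: none → 0 synonymous.
Position 3: AUU, AUA → 2 synonymous.
Total: 0 + 0 + 2 = 2.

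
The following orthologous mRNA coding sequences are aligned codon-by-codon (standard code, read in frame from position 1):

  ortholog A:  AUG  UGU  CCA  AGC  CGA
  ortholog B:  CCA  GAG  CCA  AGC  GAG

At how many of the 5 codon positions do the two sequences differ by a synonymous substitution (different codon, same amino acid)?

Codon 1: AUG Met / CCA Pro — nonsynonymous.
Codon 2: UGU Cys / GAG Glu — nonsynonymous.
Codon 3: CCA Pro / CCA Pro — identical.
Codon 4: AGC Ser / AGC Ser — identical.
Codon 5: CGA Arg / GAG Glu — nonsynonymous.
Synonymous differences: 0.

0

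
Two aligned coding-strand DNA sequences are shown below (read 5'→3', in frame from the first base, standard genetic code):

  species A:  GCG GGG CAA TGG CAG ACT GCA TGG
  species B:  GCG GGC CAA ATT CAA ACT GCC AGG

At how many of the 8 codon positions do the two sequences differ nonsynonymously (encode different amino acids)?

Codon 1: GCG Ala / GCG Ala — identical.
Codon 2: GGG Gly / GGC Gly — synonymous.
Codon 3: CAA Gln / CAA Gln — identical.
Codon 4: TGG Trp / ATT Ile — nonsynonymous.
Codon 5: CAG Gln / CAA Gln — synonymous.
Codon 6: ACT Thr / ACT Thr — identical.
Codon 7: GCA Ala / GCC Ala — synonymous.
Codon 8: TGG Trp / AGG Arg — nonsynonymous.
Nonsynonymous differences: 2.

2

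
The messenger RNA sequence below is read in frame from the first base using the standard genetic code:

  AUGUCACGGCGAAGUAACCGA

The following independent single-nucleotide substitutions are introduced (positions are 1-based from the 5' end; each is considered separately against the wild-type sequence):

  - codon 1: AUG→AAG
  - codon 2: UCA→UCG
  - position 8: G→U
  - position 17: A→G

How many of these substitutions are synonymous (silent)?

Codon 1: AUG (Met) → AAG (Lys) — missense.
Codon 2: UCA (Ser) → UCG (Ser) — synonymous.
Codon 3: CGG (Arg) → CUG (Leu) — missense.
Codon 6: AAC (Asn) → AGC (Ser) — missense.
Synonymous: 1 of 4.

1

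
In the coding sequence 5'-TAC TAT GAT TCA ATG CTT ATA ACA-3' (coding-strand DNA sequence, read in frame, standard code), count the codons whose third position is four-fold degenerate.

Codon 1 TAC (Tyr): third position 2-fold.
Codon 2 TAT (Tyr): third position 2-fold.
Codon 3 GAT (Asp): third position 2-fold.
Codon 4 TCA (Ser): third position 4-fold.
Codon 5 ATG (Met): third position 1-fold.
Codon 6 CTT (Leu): third position 4-fold.
Codon 7 ATA (Ile): third position 3-fold.
Codon 8 ACA (Thr): third position 4-fold.
Four-fold degenerate third positions: 3.

3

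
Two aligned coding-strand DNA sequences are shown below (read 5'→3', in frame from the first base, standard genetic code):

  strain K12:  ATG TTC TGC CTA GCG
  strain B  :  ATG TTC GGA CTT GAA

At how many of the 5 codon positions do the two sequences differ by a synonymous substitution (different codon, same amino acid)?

1

Codon 1: ATG Met / ATG Met — identical.
Codon 2: TTC Phe / TTC Phe — identical.
Codon 3: TGC Cys / GGA Gly — nonsynonymous.
Codon 4: CTA Leu / CTT Leu — synonymous.
Codon 5: GCG Ala / GAA Glu — nonsynonymous.
Synonymous differences: 1.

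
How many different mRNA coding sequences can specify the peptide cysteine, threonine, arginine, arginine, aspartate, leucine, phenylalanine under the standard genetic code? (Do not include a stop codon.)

6912

Cys: 2 codons.
Thr: 4 codons.
Arg: 6 codons.
Arg: 6 codons.
Asp: 2 codons.
Leu: 6 codons.
Phe: 2 codons.
2 × 4 × 6 × 6 × 2 × 6 × 2 = 6912.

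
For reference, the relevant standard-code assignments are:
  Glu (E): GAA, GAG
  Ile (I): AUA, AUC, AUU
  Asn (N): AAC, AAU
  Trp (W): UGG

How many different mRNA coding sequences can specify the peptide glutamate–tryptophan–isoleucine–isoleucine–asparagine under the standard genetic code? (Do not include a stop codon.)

36

Glu: 2 codons.
Trp: 1 codon.
Ile: 3 codons.
Ile: 3 codons.
Asn: 2 codons.
2 × 1 × 3 × 3 × 2 = 36.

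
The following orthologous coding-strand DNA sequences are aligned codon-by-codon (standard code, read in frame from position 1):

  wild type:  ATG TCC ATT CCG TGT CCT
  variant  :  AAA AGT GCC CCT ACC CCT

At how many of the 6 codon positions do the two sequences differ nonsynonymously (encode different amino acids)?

3

Codon 1: ATG Met / AAA Lys — nonsynonymous.
Codon 2: TCC Ser / AGT Ser — synonymous.
Codon 3: ATT Ile / GCC Ala — nonsynonymous.
Codon 4: CCG Pro / CCT Pro — synonymous.
Codon 5: TGT Cys / ACC Thr — nonsynonymous.
Codon 6: CCT Pro / CCT Pro — identical.
Nonsynonymous differences: 3.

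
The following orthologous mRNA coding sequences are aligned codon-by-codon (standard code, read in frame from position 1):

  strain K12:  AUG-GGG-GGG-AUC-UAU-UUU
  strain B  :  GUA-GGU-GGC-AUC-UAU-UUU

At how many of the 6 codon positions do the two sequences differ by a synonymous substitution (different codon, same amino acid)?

2

Codon 1: AUG Met / GUA Val — nonsynonymous.
Codon 2: GGG Gly / GGU Gly — synonymous.
Codon 3: GGG Gly / GGC Gly — synonymous.
Codon 4: AUC Ile / AUC Ile — identical.
Codon 5: UAU Tyr / UAU Tyr — identical.
Codon 6: UUU Phe / UUU Phe — identical.
Synonymous differences: 2.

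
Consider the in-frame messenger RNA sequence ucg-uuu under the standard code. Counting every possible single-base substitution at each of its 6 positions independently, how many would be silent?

4

Codon 1 (UCG, Ser): 3 synonymous substitutions.
Codon 2 (UUU, Phe): 1 synonymous substitution.
Total: 3 + 1 = 4.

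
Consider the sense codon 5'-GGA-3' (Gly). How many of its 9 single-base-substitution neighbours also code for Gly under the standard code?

3

Position 1: none → 0 synonymous.
Position 2: none → 0 synonymous.
Position 3: GGU, GGC, GGG → 3 synonymous.
Total: 0 + 0 + 3 = 3.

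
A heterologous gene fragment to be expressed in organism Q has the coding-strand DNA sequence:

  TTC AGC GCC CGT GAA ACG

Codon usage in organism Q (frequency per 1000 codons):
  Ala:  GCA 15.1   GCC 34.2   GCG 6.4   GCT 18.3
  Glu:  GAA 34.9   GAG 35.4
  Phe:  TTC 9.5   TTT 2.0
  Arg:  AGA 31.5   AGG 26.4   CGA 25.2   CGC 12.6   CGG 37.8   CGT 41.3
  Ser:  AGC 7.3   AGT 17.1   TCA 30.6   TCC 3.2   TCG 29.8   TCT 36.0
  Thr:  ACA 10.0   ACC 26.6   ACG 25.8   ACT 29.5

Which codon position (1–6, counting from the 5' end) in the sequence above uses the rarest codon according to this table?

2

Codon 1 TTC (Phe): 9.5 per 1000.
Codon 2 AGC (Ser): 7.3 per 1000.
Codon 3 GCC (Ala): 34.2 per 1000.
Codon 4 CGT (Arg): 41.3 per 1000.
Codon 5 GAA (Glu): 34.9 per 1000.
Codon 6 ACG (Thr): 25.8 per 1000.
Lowest frequency is 7.3 at codon 2.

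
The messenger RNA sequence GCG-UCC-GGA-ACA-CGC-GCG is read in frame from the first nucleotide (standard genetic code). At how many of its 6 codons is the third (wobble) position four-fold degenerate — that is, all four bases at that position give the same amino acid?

6

Codon 1 GCG (Ala): third position 4-fold.
Codon 2 UCC (Ser): third position 4-fold.
Codon 3 GGA (Gly): third position 4-fold.
Codon 4 ACA (Thr): third position 4-fold.
Codon 5 CGC (Arg): third position 4-fold.
Codon 6 GCG (Ala): third position 4-fold.
Four-fold degenerate third positions: 6.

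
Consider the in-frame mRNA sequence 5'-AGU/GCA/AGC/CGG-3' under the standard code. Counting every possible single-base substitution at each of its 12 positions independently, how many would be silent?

9

Codon 1 (AGU, Ser): 1 synonymous substitution.
Codon 2 (GCA, Ala): 3 synonymous substitutions.
Codon 3 (AGC, Ser): 1 synonymous substitution.
Codon 4 (CGG, Arg): 4 synonymous substitutions.
Total: 1 + 3 + 1 + 4 = 9.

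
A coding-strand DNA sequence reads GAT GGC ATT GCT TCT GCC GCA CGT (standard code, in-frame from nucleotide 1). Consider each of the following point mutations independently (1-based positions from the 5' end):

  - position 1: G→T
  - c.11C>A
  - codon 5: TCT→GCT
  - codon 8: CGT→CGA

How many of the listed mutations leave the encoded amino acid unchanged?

1

Codon 1: GAT (Asp) → TAT (Tyr) — missense.
Codon 4: GCT (Ala) → GAT (Asp) — missense.
Codon 5: TCT (Ser) → GCT (Ala) — missense.
Codon 8: CGT (Arg) → CGA (Arg) — synonymous.
Synonymous: 1 of 4.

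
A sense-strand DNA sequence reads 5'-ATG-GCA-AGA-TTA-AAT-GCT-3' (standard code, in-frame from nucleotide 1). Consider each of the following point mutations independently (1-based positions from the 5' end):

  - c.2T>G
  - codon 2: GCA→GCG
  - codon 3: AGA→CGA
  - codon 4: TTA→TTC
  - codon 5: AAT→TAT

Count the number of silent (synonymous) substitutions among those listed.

2

Codon 1: ATG (Met) → AGG (Arg) — missense.
Codon 2: GCA (Ala) → GCG (Ala) — synonymous.
Codon 3: AGA (Arg) → CGA (Arg) — synonymous.
Codon 4: TTA (Leu) → TTC (Phe) — missense.
Codon 5: AAT (Asn) → TAT (Tyr) — missense.
Synonymous: 2 of 5.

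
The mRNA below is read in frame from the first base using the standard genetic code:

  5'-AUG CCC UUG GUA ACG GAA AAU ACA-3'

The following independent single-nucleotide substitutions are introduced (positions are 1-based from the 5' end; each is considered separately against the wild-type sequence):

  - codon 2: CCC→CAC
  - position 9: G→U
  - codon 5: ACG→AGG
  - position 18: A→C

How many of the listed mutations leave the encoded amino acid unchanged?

0

Codon 2: CCC (Pro) → CAC (His) — missense.
Codon 3: UUG (Leu) → UUU (Phe) — missense.
Codon 5: ACG (Thr) → AGG (Arg) — missense.
Codon 6: GAA (Glu) → GAC (Asp) — missense.
Synonymous: 0 of 4.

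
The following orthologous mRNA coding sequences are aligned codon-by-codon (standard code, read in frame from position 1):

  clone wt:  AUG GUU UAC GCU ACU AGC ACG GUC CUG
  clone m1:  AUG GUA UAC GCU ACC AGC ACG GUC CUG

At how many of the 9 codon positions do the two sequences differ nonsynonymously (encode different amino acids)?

Codon 1: AUG Met / AUG Met — identical.
Codon 2: GUU Val / GUA Val — synonymous.
Codon 3: UAC Tyr / UAC Tyr — identical.
Codon 4: GCU Ala / GCU Ala — identical.
Codon 5: ACU Thr / ACC Thr — synonymous.
Codon 6: AGC Ser / AGC Ser — identical.
Codon 7: ACG Thr / ACG Thr — identical.
Codon 8: GUC Val / GUC Val — identical.
Codon 9: CUG Leu / CUG Leu — identical.
Nonsynonymous differences: 0.

0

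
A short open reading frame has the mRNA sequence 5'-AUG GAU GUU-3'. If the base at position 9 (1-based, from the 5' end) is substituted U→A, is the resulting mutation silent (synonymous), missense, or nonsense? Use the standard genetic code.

silent

Position 9 falls in codon 3: GUU → Val.
After the substitution the codon is GUA → Val.
Both encode Val, so the change is synonymous.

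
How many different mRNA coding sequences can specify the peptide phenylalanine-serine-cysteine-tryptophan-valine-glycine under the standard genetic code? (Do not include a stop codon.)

Phe: 2 codons.
Ser: 6 codons.
Cys: 2 codons.
Trp: 1 codon.
Val: 4 codons.
Gly: 4 codons.
2 × 6 × 2 × 1 × 4 × 4 = 384.

384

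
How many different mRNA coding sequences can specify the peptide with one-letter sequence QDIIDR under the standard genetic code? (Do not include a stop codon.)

432

Gln: 2 codons.
Asp: 2 codons.
Ile: 3 codons.
Ile: 3 codons.
Asp: 2 codons.
Arg: 6 codons.
2 × 2 × 3 × 3 × 2 × 6 = 432.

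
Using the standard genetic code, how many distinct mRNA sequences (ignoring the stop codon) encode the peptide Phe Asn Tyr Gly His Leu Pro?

1536

Phe: 2 codons.
Asn: 2 codons.
Tyr: 2 codons.
Gly: 4 codons.
His: 2 codons.
Leu: 6 codons.
Pro: 4 codons.
2 × 2 × 2 × 4 × 2 × 6 × 4 = 1536.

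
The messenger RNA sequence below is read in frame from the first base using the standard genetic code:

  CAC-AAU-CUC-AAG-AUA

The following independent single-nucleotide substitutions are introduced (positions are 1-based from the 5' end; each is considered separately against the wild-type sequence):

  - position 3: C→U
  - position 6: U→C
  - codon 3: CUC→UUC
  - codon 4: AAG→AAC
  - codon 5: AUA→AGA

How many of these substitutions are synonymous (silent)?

Codon 1: CAC (His) → CAU (His) — synonymous.
Codon 2: AAU (Asn) → AAC (Asn) — synonymous.
Codon 3: CUC (Leu) → UUC (Phe) — missense.
Codon 4: AAG (Lys) → AAC (Asn) — missense.
Codon 5: AUA (Ile) → AGA (Arg) — missense.
Synonymous: 2 of 5.

2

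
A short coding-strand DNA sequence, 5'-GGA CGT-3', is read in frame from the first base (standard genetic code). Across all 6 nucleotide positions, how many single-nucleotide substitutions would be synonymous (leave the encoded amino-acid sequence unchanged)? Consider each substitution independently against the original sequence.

6

Codon 1 (GGA, Gly): 3 synonymous substitutions.
Codon 2 (CGT, Arg): 3 synonymous substitutions.
Total: 3 + 3 = 6.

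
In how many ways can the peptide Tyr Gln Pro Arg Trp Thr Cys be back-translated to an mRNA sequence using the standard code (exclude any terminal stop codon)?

768

Tyr: 2 codons.
Gln: 2 codons.
Pro: 4 codons.
Arg: 6 codons.
Trp: 1 codon.
Thr: 4 codons.
Cys: 2 codons.
2 × 2 × 4 × 6 × 1 × 4 × 2 = 768.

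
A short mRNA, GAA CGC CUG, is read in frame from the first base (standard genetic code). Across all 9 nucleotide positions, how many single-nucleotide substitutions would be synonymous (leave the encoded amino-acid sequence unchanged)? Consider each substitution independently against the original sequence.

8

Codon 1 (GAA, Glu): 1 synonymous substitution.
Codon 2 (CGC, Arg): 3 synonymous substitutions.
Codon 3 (CUG, Leu): 4 synonymous substitutions.
Total: 1 + 3 + 4 = 8.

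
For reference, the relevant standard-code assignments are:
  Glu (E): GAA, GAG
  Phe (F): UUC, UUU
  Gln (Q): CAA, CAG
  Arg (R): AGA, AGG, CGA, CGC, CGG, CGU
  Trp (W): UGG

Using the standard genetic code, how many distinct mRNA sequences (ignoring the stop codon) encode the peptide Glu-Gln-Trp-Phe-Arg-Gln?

Glu: 2 codons.
Gln: 2 codons.
Trp: 1 codon.
Phe: 2 codons.
Arg: 6 codons.
Gln: 2 codons.
2 × 2 × 1 × 2 × 6 × 2 = 96.

96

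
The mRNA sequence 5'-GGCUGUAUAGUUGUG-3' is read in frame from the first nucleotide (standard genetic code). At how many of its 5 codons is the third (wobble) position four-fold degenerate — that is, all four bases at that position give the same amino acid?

Codon 1 GGC (Gly): third position 4-fold.
Codon 2 UGU (Cys): third position 2-fold.
Codon 3 AUA (Ile): third position 3-fold.
Codon 4 GUU (Val): third position 4-fold.
Codon 5 GUG (Val): third position 4-fold.
Four-fold degenerate third positions: 3.

3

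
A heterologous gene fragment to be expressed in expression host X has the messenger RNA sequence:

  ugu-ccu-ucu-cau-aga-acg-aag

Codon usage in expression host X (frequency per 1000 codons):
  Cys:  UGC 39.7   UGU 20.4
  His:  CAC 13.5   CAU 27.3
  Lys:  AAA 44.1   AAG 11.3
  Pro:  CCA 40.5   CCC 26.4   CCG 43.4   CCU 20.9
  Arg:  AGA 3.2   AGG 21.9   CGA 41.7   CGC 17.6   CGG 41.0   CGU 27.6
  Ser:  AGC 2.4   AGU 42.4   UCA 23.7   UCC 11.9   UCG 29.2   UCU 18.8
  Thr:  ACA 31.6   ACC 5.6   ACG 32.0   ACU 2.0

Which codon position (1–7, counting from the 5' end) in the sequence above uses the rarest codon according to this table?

Codon 1 UGU (Cys): 20.4 per 1000.
Codon 2 CCU (Pro): 20.9 per 1000.
Codon 3 UCU (Ser): 18.8 per 1000.
Codon 4 CAU (His): 27.3 per 1000.
Codon 5 AGA (Arg): 3.2 per 1000.
Codon 6 ACG (Thr): 32.0 per 1000.
Codon 7 AAG (Lys): 11.3 per 1000.
Lowest frequency is 3.2 at codon 5.

5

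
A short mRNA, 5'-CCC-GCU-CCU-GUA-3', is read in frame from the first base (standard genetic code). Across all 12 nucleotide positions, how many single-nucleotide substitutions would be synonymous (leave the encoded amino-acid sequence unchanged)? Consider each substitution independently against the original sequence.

Codon 1 (CCC, Pro): 3 synonymous substitutions.
Codon 2 (GCU, Ala): 3 synonymous substitutions.
Codon 3 (CCU, Pro): 3 synonymous substitutions.
Codon 4 (GUA, Val): 3 synonymous substitutions.
Total: 3 + 3 + 3 + 3 = 12.

12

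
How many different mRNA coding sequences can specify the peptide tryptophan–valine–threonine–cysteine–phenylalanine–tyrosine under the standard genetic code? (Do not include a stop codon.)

Trp: 1 codon.
Val: 4 codons.
Thr: 4 codons.
Cys: 2 codons.
Phe: 2 codons.
Tyr: 2 codons.
1 × 4 × 4 × 2 × 2 × 2 = 128.

128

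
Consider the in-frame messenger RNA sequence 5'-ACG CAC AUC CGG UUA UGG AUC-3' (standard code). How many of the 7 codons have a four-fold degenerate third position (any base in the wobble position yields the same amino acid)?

2

Codon 1 ACG (Thr): third position 4-fold.
Codon 2 CAC (His): third position 2-fold.
Codon 3 AUC (Ile): third position 3-fold.
Codon 4 CGG (Arg): third position 4-fold.
Codon 5 UUA (Leu): third position 2-fold.
Codon 6 UGG (Trp): third position 1-fold.
Codon 7 AUC (Ile): third position 3-fold.
Four-fold degenerate third positions: 2.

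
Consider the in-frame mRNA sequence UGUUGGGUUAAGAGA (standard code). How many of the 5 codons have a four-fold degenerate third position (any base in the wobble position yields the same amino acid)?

Codon 1 UGU (Cys): third position 2-fold.
Codon 2 UGG (Trp): third position 1-fold.
Codon 3 GUU (Val): third position 4-fold.
Codon 4 AAG (Lys): third position 2-fold.
Codon 5 AGA (Arg): third position 2-fold.
Four-fold degenerate third positions: 1.

1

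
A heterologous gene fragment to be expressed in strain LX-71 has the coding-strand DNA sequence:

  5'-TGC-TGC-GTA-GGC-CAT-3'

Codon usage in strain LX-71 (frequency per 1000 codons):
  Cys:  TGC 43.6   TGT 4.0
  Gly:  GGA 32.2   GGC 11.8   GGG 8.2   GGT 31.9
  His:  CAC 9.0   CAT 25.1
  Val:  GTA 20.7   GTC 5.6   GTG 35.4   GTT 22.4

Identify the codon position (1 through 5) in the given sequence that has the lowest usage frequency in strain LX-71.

Codon 1 TGC (Cys): 43.6 per 1000.
Codon 2 TGC (Cys): 43.6 per 1000.
Codon 3 GTA (Val): 20.7 per 1000.
Codon 4 GGC (Gly): 11.8 per 1000.
Codon 5 CAT (His): 25.1 per 1000.
Lowest frequency is 11.8 at codon 4.

4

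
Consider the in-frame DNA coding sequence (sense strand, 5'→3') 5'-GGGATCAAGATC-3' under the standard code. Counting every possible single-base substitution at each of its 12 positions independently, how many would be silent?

8

Codon 1 (GGG, Gly): 3 synonymous substitutions.
Codon 2 (ATC, Ile): 2 synonymous substitutions.
Codon 3 (AAG, Lys): 1 synonymous substitution.
Codon 4 (ATC, Ile): 2 synonymous substitutions.
Total: 3 + 2 + 1 + 2 = 8.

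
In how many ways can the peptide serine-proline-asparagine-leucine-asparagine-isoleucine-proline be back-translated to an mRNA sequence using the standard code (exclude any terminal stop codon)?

6912

Ser: 6 codons.
Pro: 4 codons.
Asn: 2 codons.
Leu: 6 codons.
Asn: 2 codons.
Ile: 3 codons.
Pro: 4 codons.
6 × 4 × 2 × 6 × 2 × 3 × 4 = 6912.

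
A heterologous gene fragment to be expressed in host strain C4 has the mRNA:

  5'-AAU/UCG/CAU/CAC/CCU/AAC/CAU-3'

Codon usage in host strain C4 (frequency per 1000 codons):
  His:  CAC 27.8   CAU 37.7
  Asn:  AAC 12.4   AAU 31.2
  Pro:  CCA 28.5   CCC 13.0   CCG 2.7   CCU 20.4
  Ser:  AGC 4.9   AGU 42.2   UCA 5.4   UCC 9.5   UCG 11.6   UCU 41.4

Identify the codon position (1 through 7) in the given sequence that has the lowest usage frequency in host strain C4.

2

Codon 1 AAU (Asn): 31.2 per 1000.
Codon 2 UCG (Ser): 11.6 per 1000.
Codon 3 CAU (His): 37.7 per 1000.
Codon 4 CAC (His): 27.8 per 1000.
Codon 5 CCU (Pro): 20.4 per 1000.
Codon 6 AAC (Asn): 12.4 per 1000.
Codon 7 CAU (His): 37.7 per 1000.
Lowest frequency is 11.6 at codon 2.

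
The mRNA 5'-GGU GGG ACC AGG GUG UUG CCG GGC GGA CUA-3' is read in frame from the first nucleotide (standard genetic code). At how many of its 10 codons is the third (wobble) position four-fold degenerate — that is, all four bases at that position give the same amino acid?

Codon 1 GGU (Gly): third position 4-fold.
Codon 2 GGG (Gly): third position 4-fold.
Codon 3 ACC (Thr): third position 4-fold.
Codon 4 AGG (Arg): third position 2-fold.
Codon 5 GUG (Val): third position 4-fold.
Codon 6 UUG (Leu): third position 2-fold.
Codon 7 CCG (Pro): third position 4-fold.
Codon 8 GGC (Gly): third position 4-fold.
Codon 9 GGA (Gly): third position 4-fold.
Codon 10 CUA (Leu): third position 4-fold.
Four-fold degenerate third positions: 8.

8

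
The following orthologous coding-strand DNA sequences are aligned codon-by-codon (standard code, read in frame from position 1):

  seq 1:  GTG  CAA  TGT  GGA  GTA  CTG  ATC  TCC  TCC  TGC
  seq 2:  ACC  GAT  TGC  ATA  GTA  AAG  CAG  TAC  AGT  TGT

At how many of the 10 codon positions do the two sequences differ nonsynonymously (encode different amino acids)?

Codon 1: GTG Val / ACC Thr — nonsynonymous.
Codon 2: CAA Gln / GAT Asp — nonsynonymous.
Codon 3: TGT Cys / TGC Cys — synonymous.
Codon 4: GGA Gly / ATA Ile — nonsynonymous.
Codon 5: GTA Val / GTA Val — identical.
Codon 6: CTG Leu / AAG Lys — nonsynonymous.
Codon 7: ATC Ile / CAG Gln — nonsynonymous.
Codon 8: TCC Ser / TAC Tyr — nonsynonymous.
Codon 9: TCC Ser / AGT Ser — synonymous.
Codon 10: TGC Cys / TGT Cys — synonymous.
Nonsynonymous differences: 6.

6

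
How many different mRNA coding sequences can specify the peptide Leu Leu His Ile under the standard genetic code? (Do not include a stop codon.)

Leu: 6 codons.
Leu: 6 codons.
His: 2 codons.
Ile: 3 codons.
6 × 6 × 2 × 3 = 216.

216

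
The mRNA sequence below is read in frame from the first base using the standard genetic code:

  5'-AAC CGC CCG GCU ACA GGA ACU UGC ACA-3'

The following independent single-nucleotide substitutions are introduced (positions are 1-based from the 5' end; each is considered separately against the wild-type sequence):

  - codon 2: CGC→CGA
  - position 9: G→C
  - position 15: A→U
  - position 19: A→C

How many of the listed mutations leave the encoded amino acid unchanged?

3

Codon 2: CGC (Arg) → CGA (Arg) — synonymous.
Codon 3: CCG (Pro) → CCC (Pro) — synonymous.
Codon 5: ACA (Thr) → ACU (Thr) — synonymous.
Codon 7: ACU (Thr) → CCU (Pro) — missense.
Synonymous: 3 of 4.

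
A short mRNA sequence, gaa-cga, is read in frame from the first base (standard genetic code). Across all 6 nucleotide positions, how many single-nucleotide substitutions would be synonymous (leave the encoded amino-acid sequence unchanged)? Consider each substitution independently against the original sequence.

Codon 1 (GAA, Glu): 1 synonymous substitution.
Codon 2 (CGA, Arg): 4 synonymous substitutions.
Total: 1 + 4 = 5.

5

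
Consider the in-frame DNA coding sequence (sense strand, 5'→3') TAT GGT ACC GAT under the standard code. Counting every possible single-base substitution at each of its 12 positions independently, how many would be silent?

8

Codon 1 (TAT, Tyr): 1 synonymous substitution.
Codon 2 (GGT, Gly): 3 synonymous substitutions.
Codon 3 (ACC, Thr): 3 synonymous substitutions.
Codon 4 (GAT, Asp): 1 synonymous substitution.
Total: 1 + 3 + 3 + 1 = 8.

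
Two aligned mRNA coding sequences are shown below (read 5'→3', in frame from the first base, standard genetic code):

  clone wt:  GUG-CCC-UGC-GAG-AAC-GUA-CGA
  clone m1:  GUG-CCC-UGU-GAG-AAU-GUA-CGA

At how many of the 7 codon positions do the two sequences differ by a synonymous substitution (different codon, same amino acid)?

Codon 1: GUG Val / GUG Val — identical.
Codon 2: CCC Pro / CCC Pro — identical.
Codon 3: UGC Cys / UGU Cys — synonymous.
Codon 4: GAG Glu / GAG Glu — identical.
Codon 5: AAC Asn / AAU Asn — synonymous.
Codon 6: GUA Val / GUA Val — identical.
Codon 7: CGA Arg / CGA Arg — identical.
Synonymous differences: 2.

2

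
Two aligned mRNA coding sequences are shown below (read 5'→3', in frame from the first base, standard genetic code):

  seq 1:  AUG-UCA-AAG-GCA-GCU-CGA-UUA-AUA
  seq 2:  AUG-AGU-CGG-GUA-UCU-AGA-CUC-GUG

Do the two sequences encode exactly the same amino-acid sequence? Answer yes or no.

no

Codon 1: AUG Met / AUG Met — identical.
Codon 2: UCA Ser / AGU Ser — synonymous.
Codon 3: AAG Lys / CGG Arg — nonsynonymous.
Codon 4: GCA Ala / GUA Val — nonsynonymous.
Codon 5: GCU Ala / UCU Ser — nonsynonymous.
Codon 6: CGA Arg / AGA Arg — synonymous.
Codon 7: UUA Leu / CUC Leu — synonymous.
Codon 8: AUA Ile / GUG Val — nonsynonymous.
Nonsynonymous differences: 4 → different protein.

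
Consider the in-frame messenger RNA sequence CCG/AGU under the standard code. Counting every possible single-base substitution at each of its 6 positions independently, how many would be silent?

4

Codon 1 (CCG, Pro): 3 synonymous substitutions.
Codon 2 (AGU, Ser): 1 synonymous substitution.
Total: 3 + 1 = 4.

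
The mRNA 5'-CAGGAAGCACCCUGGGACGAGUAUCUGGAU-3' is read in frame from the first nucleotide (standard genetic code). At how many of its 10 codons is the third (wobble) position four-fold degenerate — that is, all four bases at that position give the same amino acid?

Codon 1 CAG (Gln): third position 2-fold.
Codon 2 GAA (Glu): third position 2-fold.
Codon 3 GCA (Ala): third position 4-fold.
Codon 4 CCC (Pro): third position 4-fold.
Codon 5 UGG (Trp): third position 1-fold.
Codon 6 GAC (Asp): third position 2-fold.
Codon 7 GAG (Glu): third position 2-fold.
Codon 8 UAU (Tyr): third position 2-fold.
Codon 9 CUG (Leu): third position 4-fold.
Codon 10 GAU (Asp): third position 2-fold.
Four-fold degenerate third positions: 3.

3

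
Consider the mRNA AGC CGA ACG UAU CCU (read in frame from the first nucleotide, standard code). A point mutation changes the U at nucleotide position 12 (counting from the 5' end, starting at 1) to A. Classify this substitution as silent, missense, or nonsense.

Position 12 falls in codon 4: UAU → Tyr.
After the substitution the codon is UAA → Stop.
The new codon is a stop codon, so this is a nonsense mutation.

nonsense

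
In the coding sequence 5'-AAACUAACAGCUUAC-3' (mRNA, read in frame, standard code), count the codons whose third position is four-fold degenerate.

3

Codon 1 AAA (Lys): third position 2-fold.
Codon 2 CUA (Leu): third position 4-fold.
Codon 3 ACA (Thr): third position 4-fold.
Codon 4 GCU (Ala): third position 4-fold.
Codon 5 UAC (Tyr): third position 2-fold.
Four-fold degenerate third positions: 3.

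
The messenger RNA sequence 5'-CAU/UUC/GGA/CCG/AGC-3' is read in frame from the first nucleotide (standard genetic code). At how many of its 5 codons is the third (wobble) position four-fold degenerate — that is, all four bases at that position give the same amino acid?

2

Codon 1 CAU (His): third position 2-fold.
Codon 2 UUC (Phe): third position 2-fold.
Codon 3 GGA (Gly): third position 4-fold.
Codon 4 CCG (Pro): third position 4-fold.
Codon 5 AGC (Ser): third position 2-fold.
Four-fold degenerate third positions: 2.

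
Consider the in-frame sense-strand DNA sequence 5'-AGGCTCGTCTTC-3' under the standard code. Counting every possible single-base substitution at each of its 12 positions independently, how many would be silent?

9

Codon 1 (AGG, Arg): 2 synonymous substitutions.
Codon 2 (CTC, Leu): 3 synonymous substitutions.
Codon 3 (GTC, Val): 3 synonymous substitutions.
Codon 4 (TTC, Phe): 1 synonymous substitution.
Total: 2 + 3 + 3 + 1 = 9.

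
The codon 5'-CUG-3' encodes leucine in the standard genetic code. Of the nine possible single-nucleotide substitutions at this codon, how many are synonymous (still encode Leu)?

4

Position 1: UUG → 1 synonymous.
Position 2: none → 0 synonymous.
Position 3: CUU, CUC, CUA → 3 synonymous.
Total: 1 + 0 + 3 = 4.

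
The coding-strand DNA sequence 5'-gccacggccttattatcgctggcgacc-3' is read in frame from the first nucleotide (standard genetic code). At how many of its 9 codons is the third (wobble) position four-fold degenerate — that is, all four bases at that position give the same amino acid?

7

Codon 1 GCC (Ala): third position 4-fold.
Codon 2 ACG (Thr): third position 4-fold.
Codon 3 GCC (Ala): third position 4-fold.
Codon 4 TTA (Leu): third position 2-fold.
Codon 5 TTA (Leu): third position 2-fold.
Codon 6 TCG (Ser): third position 4-fold.
Codon 7 CTG (Leu): third position 4-fold.
Codon 8 GCG (Ala): third position 4-fold.
Codon 9 ACC (Thr): third position 4-fold.
Four-fold degenerate third positions: 7.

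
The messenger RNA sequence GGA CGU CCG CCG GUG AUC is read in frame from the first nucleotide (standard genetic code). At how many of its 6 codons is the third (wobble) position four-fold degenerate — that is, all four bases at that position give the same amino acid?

5

Codon 1 GGA (Gly): third position 4-fold.
Codon 2 CGU (Arg): third position 4-fold.
Codon 3 CCG (Pro): third position 4-fold.
Codon 4 CCG (Pro): third position 4-fold.
Codon 5 GUG (Val): third position 4-fold.
Codon 6 AUC (Ile): third position 3-fold.
Four-fold degenerate third positions: 5.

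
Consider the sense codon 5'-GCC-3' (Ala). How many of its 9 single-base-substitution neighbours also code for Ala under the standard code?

3

Position 1: none → 0 synonymous.
Position 2: none → 0 synonymous.
Position 3: GCU, GCA, GCG → 3 synonymous.
Total: 0 + 0 + 3 = 3.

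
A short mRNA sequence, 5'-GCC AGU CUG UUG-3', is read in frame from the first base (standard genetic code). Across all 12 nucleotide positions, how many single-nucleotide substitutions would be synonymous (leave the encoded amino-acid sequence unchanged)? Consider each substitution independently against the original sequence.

Codon 1 (GCC, Ala): 3 synonymous substitutions.
Codon 2 (AGU, Ser): 1 synonymous substitution.
Codon 3 (CUG, Leu): 4 synonymous substitutions.
Codon 4 (UUG, Leu): 2 synonymous substitutions.
Total: 3 + 1 + 4 + 2 = 10.

10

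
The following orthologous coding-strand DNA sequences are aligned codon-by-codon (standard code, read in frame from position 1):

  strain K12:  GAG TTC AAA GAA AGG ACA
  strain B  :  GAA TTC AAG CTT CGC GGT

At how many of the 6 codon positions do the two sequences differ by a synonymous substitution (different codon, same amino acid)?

Codon 1: GAG Glu / GAA Glu — synonymous.
Codon 2: TTC Phe / TTC Phe — identical.
Codon 3: AAA Lys / AAG Lys — synonymous.
Codon 4: GAA Glu / CTT Leu — nonsynonymous.
Codon 5: AGG Arg / CGC Arg — synonymous.
Codon 6: ACA Thr / GGT Gly — nonsynonymous.
Synonymous differences: 3.

3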